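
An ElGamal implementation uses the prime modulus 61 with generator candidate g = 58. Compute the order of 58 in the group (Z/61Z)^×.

5

By Lagrange's theorem, ord_61(58) divides φ(61) = 61 − 1 = 60 = 2^2 · 3 · 5.
Divisors of 60: 1, 2, 3, 4, 5, 6, 10, 12, 15, 20, 30, 60.
Evaluate successive powers at the divisors of 60:
58^1 ≡ 58 (mod 61)
58^2 ≡ 9 (mod 61)
58^3 ≡ 34 (mod 61)
58^4 ≡ 20 (mod 61)
58^5 ≡ 1 (mod 61) ✓
So ord_61(58) = 5.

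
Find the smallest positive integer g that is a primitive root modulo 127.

φ(127) = 127 − 1 = 126 = 2 · 3^2 · 7.
Test candidates g = 2, 3, … against the prime factors q ∈ {2, 3, 7} of φ(127): g is a generator iff g^(126/q) ≢ 1 for every such q.
g = 2: 2^63 ≡ 1 — hits 1, so not a primitive root.
g = 3: 3^63 ≡ 126; 3^42 ≡ 107; 3^18 ≡ 4 — none is 1, so 3 is a primitive root.
So 3 is the smallest generator of (Z/127Z)^×.

3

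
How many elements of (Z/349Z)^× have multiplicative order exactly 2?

φ(349) = 349 − 1 = 348 = 2^2 · 3 · 29.
Since (Z/349Z)^× is cyclic of order 348, the number of elements of order d is φ(d) when d | 348 and 0 otherwise.
2 | 348, and φ(2) = 2 − 1 = 1.

1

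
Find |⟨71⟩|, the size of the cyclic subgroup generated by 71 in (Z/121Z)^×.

Since 71 ∈ (Z/121Z)^×, its order divides φ(121) = φ(11^2) = 11·(11−1) = 110 = 2 · 5 · 11.
Divisors of 110: 1, 2, 5, 10, 11, 22, 55, 110.
Compute 71^d (mod 121) for the divisors d until we hit 1:
71^1 ≡ 71 (mod 121)
71^2 ≡ 80 (mod 121)
71^5 ≡ 45 (mod 121)
71^10 ≡ 89 (mod 121)
71^11 ≡ 27 (mod 121)
71^22 ≡ 3 (mod 121)
71^55 ≡ 1 (mod 121) ✓
So ord_121(71) = 55.

55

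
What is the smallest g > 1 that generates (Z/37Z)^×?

φ(37) = 37 − 1 = 36 = 2^2 · 3^2.
g is a primitive root iff g^(36/q) ≢ 1 (mod 37) for each prime q ∈ {2, 3}.
g = 2: 2^18 ≡ 36; 2^12 ≡ 26 — none is 1, so 2 is a primitive root.
So 2 is the smallest generator of (Z/37Z)^×.

2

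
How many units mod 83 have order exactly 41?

40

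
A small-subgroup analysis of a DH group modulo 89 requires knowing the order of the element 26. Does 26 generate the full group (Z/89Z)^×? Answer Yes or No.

Yes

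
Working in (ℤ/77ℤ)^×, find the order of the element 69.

The order of 69 must divide φ(77) = φ(7·11) = (7−1)·(11−1) = 6·10 = 60 = 2^2 · 3 · 5.
Divisors of 60: 1, 2, 3, 4, 5, 6, 10, 12, 15, 20, 30, 60.
Compute 69^d (mod 77) for the divisors d until we hit 1:
69^1 ≡ 69 (mod 77)
69^2 ≡ 64 (mod 77)
69^3 ≡ 27 (mod 77)
69^4 ≡ 15 (mod 77)
69^5 ≡ 34 (mod 77)
69^6 ≡ 36 (mod 77)
69^10 ≡ 1 (mod 77) ✓
The smallest such exponent is 10, so the order of 69 is 10.

10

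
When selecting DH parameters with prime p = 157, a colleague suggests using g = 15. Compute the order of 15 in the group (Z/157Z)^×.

156

ord(15) | φ(157) = 157 − 1 = 156 = 2^2 · 3 · 13.
Divisors of 156: 1, 2, 3, 4, 6, 12, 13, 26, 39, 52, 78, 156.
Evaluate successive powers at the divisors of 156:
15^1 ≡ 15 (mod 157)
15^2 ≡ 68 (mod 157)
15^3 ≡ 78 (mod 157)
15^4 ≡ 71 (mod 157)
15^6 ≡ 118 (mod 157)
15^12 ≡ 108 (mod 157)
15^13 ≡ 50 (mod 157)
15^26 ≡ 145 (mod 157)
15^39 ≡ 28 (mod 157)
15^52 ≡ 144 (mod 157)
15^78 ≡ 156 (mod 157)
15^156 ≡ 1 (mod 157) ✓
Hence ord(15) = 156.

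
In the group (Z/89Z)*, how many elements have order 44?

φ(89) = 89 − 1 = 88 = 2^3 · 11.
In a cyclic group of order 88, there are φ(d) elements of order d for each divisor d of 88, and zero for non-divisors.
44 = 2^2 · 11 divides 88, and φ(44) = 20.

20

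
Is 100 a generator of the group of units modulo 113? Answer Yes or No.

φ(113) = 113 − 1 = 112 = 2^4 · 7.
100 is a primitive root mod 113 iff 100^(φ(113)/q) ≢ 1 for every prime q | φ(113), i.e. q ∈ {2, 7}.
100^56 ≡ 1 (mod 113)  [q = 2: ≡ 1 ✗]
100^16 ≡ 49 (mod 113)  [q = 7: ≢ 1 ✓]
100^56 ≡ 1 shows ord(100) | 56, strictly less than φ(113); not a primitive root.

No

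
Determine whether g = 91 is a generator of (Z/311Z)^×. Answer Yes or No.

φ(311) = 311 − 1 = 310 = 2 · 5 · 31.
Test 91^(310/q) mod 311 for each prime factor q of 310:
91^155 ≡ 1 (mod 311)  [q = 2: ≡ 1 ✗]
91^62 ≡ 1 (mod 311)  [q = 5: ≡ 1 ✗]
91^10 ≡ 146 (mod 311)  [q = 31: ≢ 1 ✓]
The check at q = 2 fails, so 91 generates a proper subgroup.

No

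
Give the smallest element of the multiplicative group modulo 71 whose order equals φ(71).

φ(71) = 71 − 1 = 70 = 2 · 5 · 7.
Test candidates g = 2, 3, … against the prime factors q ∈ {2, 5, 7} of φ(71): g is a generator iff g^(70/q) ≢ 1 for every such q.
g = 2: 2^35 ≡ 1 — hits 1, so not a primitive root.
g = 3: 3^35 ≡ 1 — hits 1, so not a primitive root.
g = 4: 4^35 ≡ 1 — hits 1, so not a primitive root.
g = 5: 5^35 ≡ 1 — hits 1, so not a primitive root.
g = 6: 6^35 ≡ 1 — hits 1, so not a primitive root.
g = 7: 7^35 ≡ 70; 7^14 ≡ 54; 7^10 ≡ 45 — none is 1, so 7 is a primitive root.
Hence the least primitive root of 71 is 7.

7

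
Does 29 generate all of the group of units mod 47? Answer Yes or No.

φ(47) = 47 − 1 = 46 = 2 · 23.
Test 29^(46/q) mod 47 for each prime factor q of 46:
29^23 ≡ 46 (mod 47)  [q = 2: ≢ 1 ✓]
29^2 ≡ 42 (mod 47)  [q = 23: ≢ 1 ✓]
Every test exponent gives a nontrivial residue, hence 29 generates the full group.

Yes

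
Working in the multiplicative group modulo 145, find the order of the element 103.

28

Since 103 ∈ (Z/145Z)^×, its order divides φ(145) = φ(5·29) = (5−1)·(29−1) = 4·28 = 112 = 2^4 · 7.
Divisors of 112: 1, 2, 4, 7, 8, 14, 16, 28, 56, 112.
Check 103^d mod 145 for each divisor in increasing order:
103^1 ≡ 103 (mod 145)
103^2 ≡ 24 (mod 145)
103^4 ≡ 141 (mod 145)
103^7 ≡ 117 (mod 145)
103^8 ≡ 16 (mod 145)
103^14 ≡ 59 (mod 145)
103^16 ≡ 111 (mod 145)
103^28 ≡ 1 (mod 145) ✓
Hence ord(103) = 28.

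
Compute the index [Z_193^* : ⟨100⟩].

2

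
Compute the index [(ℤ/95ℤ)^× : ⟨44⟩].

ord(44) | φ(95) = φ(5·19) = (5−1)·(19−1) = 4·18 = 72 = 2^3 · 3^2.
Divisors of 72: 1, 2, 3, 4, 6, 8, 9, 12, 18, 24, 36, 72.
Check 44^d mod 95 for each divisor in increasing order:
44^1 ≡ 44 (mod 95)
44^2 ≡ 36 (mod 95)
44^3 ≡ 64 (mod 95)
44^4 ≡ 61 (mod 95)
44^6 ≡ 11 (mod 95)
44^8 ≡ 16 (mod 95)
44^9 ≡ 39 (mod 95)
44^12 ≡ 26 (mod 95)
44^18 ≡ 1 (mod 95) ✓
The order of 44 is 18, so the subgroup it generates has 18 elements.
The index is φ(95) / ord(44) = 72 / 18 = 4.

4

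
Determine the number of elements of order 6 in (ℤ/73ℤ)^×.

2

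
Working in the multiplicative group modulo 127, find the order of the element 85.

By Lagrange's theorem, ord_127(85) divides φ(127) = 127 − 1 = 126 = 2 · 3^2 · 7.
Divisors of 126: 1, 2, 3, 6, 7, 9, 14, 18, 21, 42, 63, 126.
Test each divisor d:
85^1 ≡ 85
85^2 ≡ 113
85^3 ≡ 80
85^6 ≡ 50
85^7 ≡ 59
85^9 ≡ 63
85^14 ≡ 52
85^18 ≡ 32
85^21 ≡ 20
85^42 ≡ 19
85^63 ≡ 126
85^126 ≡ 1
Therefore the multiplicative order of 85 modulo 127 is 126.

126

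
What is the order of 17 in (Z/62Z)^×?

The order of 17 must divide φ(62) = φ(2)·φ(31) = 1·30 = 30 = 2 · 3 · 5.
Divisors of 30: 1, 2, 3, 5, 6, 10, 15, 30.
Test each divisor d:
17^1 ≡ 17
17^2 ≡ 41
17^3 ≡ 15
17^5 ≡ 57
17^6 ≡ 39
17^10 ≡ 25
17^15 ≡ 61
17^30 ≡ 1
The smallest such exponent is 30, so the order of 17 is 30.

30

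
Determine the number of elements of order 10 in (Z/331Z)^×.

4

φ(331) = 331 − 1 = 330 = 2 · 3 · 5 · 11.
(Z/331Z)^× is cyclic (|G| = 330); a cyclic group of order m has exactly φ(d) elements of each order d | m, and none otherwise.
10 = 2 · 5 divides 330, and φ(10) = 4.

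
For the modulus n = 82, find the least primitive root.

φ(82) = φ(2)·φ(41) = 1·40 = 40 = 2^3 · 5.
g is a primitive root iff g^(40/q) ≢ 1 (mod 82) for each prime q ∈ {2, 5}.
g = 2: gcd(2, 82) = 2 > 1, not a unit — skip.
g = 3: 3^20 ≡ 81; 3^8 ≡ 1 — hits 1, so not a primitive root.
g = 4: gcd(4, 82) = 2 > 1, not a unit — skip.
g = 5: 5^20 ≡ 1 — hits 1, so not a primitive root.
g = 6: gcd(6, 82) = 2 > 1, not a unit — skip.
g = 7: 7^20 ≡ 81; 7^8 ≡ 37 — none is 1, so 7 is a primitive root.
Hence the least primitive root of 82 is 7.

7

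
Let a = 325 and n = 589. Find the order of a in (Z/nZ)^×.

The order of 325 must divide φ(589) = φ(19·31) = (19−1)·(31−1) = 18·30 = 540 = 2^2 · 3^3 · 5.
Divisors of 540: 1, 2, 3, 4, 5, 6, 9, 10, 12, 15, 18, 20, 27, 30, 36, 45, 54, 60, 90, 108, 135, 180, 270, 540.
Evaluate successive powers at the divisors of 540:
325^1 ≡ 325 (mod 589)
325^2 ≡ 194 (mod 589)
325^3 ≡ 27 (mod 589)
325^4 ≡ 529 (mod 589)
325^5 ≡ 526 (mod 589)
325^6 ≡ 140 (mod 589)
325^9 ≡ 246 (mod 589)
325^10 ≡ 435 (mod 589)
325^12 ≡ 163 (mod 589)
325^15 ≡ 278 (mod 589)
325^18 ≡ 438 (mod 589)
325^20 ≡ 156 (mod 589)
325^27 ≡ 550 (mod 589)
325^30 ≡ 125 (mod 589)
325^36 ≡ 419 (mod 589)
325^45 ≡ 588 (mod 589)
325^54 ≡ 343 (mod 589)
325^60 ≡ 311 (mod 589)
325^90 ≡ 1 (mod 589) ✓
Therefore the multiplicative order of 325 modulo 589 is 90.

90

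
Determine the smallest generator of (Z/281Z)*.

φ(281) = 281 − 1 = 280 = 2^3 · 5 · 7.
g is a primitive root iff g^(280/q) ≢ 1 (mod 281) for each prime q ∈ {2, 5, 7}.
g = 2: 2^140 ≡ 1 — hits 1, so not a primitive root.
g = 3: 3^140 ≡ 280; 3^56 ≡ 86; 3^40 ≡ 249 — none is 1, so 3 is a primitive root.
So 3 is the smallest generator of (Z/281Z)^×.

3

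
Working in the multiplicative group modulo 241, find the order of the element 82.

ord(82) | φ(241) = 241 − 1 = 240 = 2^4 · 3 · 5.
Divisors of 240: 1, 2, 3, 4, 5, 6, 8, 10, 12, 15, 16, 20, 24, 30, 40, 48, 60, 80, 120, 240.
Compute 82^d (mod 241) for the divisors d until we hit 1:
82^1 ≡ 82 (mod 241)
82^2 ≡ 217 (mod 241)
82^3 ≡ 201 (mod 241)
82^4 ≡ 94 (mod 241)
82^5 ≡ 237 (mod 241)
82^6 ≡ 154 (mod 241)
82^8 ≡ 160 (mod 241)
82^10 ≡ 16 (mod 241)
82^12 ≡ 98 (mod 241)
82^15 ≡ 177 (mod 241)
82^16 ≡ 54 (mod 241)
82^20 ≡ 15 (mod 241)
82^24 ≡ 205 (mod 241)
82^30 ≡ 240 (mod 241)
82^40 ≡ 225 (mod 241)
82^48 ≡ 91 (mod 241)
82^60 ≡ 1 (mod 241) ✓
So ord_241(82) = 60.

60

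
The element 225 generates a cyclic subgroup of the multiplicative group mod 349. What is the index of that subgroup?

The order of 225 must divide φ(349) = 349 − 1 = 348 = 2^2 · 3 · 29.
Divisors of 348: 1, 2, 3, 4, 6, 12, 29, 58, 87, 116, 174, 348.
Test each divisor d:
225^1 ≡ 225 (mod 349)
225^2 ≡ 20 (mod 349)
225^3 ≡ 312 (mod 349)
225^4 ≡ 51 (mod 349)
225^6 ≡ 322 (mod 349)
225^12 ≡ 31 (mod 349)
225^29 ≡ 122 (mod 349)
225^58 ≡ 226 (mod 349)
225^87 ≡ 1 (mod 349) ✓
So ord_349(225) = 87, hence |⟨225⟩| = 87.
The index is φ(349) / ord(225) = 348 / 87 = 4.

4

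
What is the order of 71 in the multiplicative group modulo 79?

26

By Lagrange's theorem, ord_79(71) divides φ(79) = 79 − 1 = 78 = 2 · 3 · 13.
Divisors of 78: 1, 2, 3, 6, 13, 26, 39, 78.
Check 71^d mod 79 for each divisor in increasing order:
71^1 ≡ 71 (mod 79)
71^2 ≡ 64 (mod 79)
71^3 ≡ 41 (mod 79)
71^6 ≡ 22 (mod 79)
71^13 ≡ 78 (mod 79)
71^26 ≡ 1 (mod 79) ✓
Hence ord(71) = 26.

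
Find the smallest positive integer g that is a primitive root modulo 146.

φ(146) = φ(2)·φ(73) = 1·72 = 72 = 2^3 · 3^2.
g is a primitive root iff g^(72/q) ≢ 1 (mod 146) for each prime q ∈ {2, 3}.
g = 2: gcd(2, 146) = 2 > 1, not a unit — skip.
g = 3: 3^36 ≡ 1 — hits 1, so not a primitive root.
g = 4: gcd(4, 146) = 2 > 1, not a unit — skip.
g = 5: 5^36 ≡ 145; 5^24 ≡ 81 — none is 1, so 5 is a primitive root.
The smallest primitive root modulo 146 is 5.

5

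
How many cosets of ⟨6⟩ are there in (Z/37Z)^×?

ord(6) | φ(37) = 37 − 1 = 36 = 2^2 · 3^2.
Divisors of 36: 1, 2, 3, 4, 6, 9, 12, 18, 36.
Compute 6^d (mod 37) for the divisors d until we hit 1:
6^1 ≡ 6 (mod 37)
6^2 ≡ 36 (mod 37)
6^3 ≡ 31 (mod 37)
6^4 ≡ 1 (mod 37) ✓
Thus |⟨6⟩| = ord(6) = 4.
Index = |(Z/37Z)^×| / |⟨6⟩| = 36 / 4 = 9.

9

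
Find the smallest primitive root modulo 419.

φ(419) = 419 − 1 = 418 = 2 · 11 · 19.
Test candidates g = 2, 3, … against the prime factors q ∈ {2, 11, 19} of φ(419): g is a generator iff g^(418/q) ≢ 1 for every such q.
g = 2: 2^209 ≡ 418; 2^38 ≡ 334; 2^22 ≡ 114 — none is 1, so 2 is a primitive root.
The smallest primitive root modulo 419 is 2.

2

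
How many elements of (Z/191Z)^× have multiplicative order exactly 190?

φ(191) = 191 − 1 = 190 = 2 · 5 · 19.
(Z/191Z)^× is cyclic (|G| = 190); a cyclic group of order m has exactly φ(d) elements of each order d | m, and none otherwise.
190 = 2 · 5 · 19 divides 190, and φ(190) = 72.

72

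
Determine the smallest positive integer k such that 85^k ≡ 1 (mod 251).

ord(85) | φ(251) = 251 − 1 = 250 = 2 · 5^3.
Divisors of 250: 1, 2, 5, 10, 25, 50, 125, 250.
Test each divisor d:
85^1 ≡ 85
85^2 ≡ 197
85^5 ≡ 123
85^10 ≡ 69
85^25 ≡ 20
85^50 ≡ 149
85^125 ≡ 1
So ord_251(85) = 125.

125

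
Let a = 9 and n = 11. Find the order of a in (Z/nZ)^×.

Since 9 ∈ (Z/11Z)^×, its order divides φ(11) = 11 − 1 = 10 = 2 · 5.
Divisors of 10: 1, 2, 5, 10.
Evaluate successive powers at the divisors of 10:
9^1 ≡ 9 (mod 11)
9^2 ≡ 4 (mod 11)
9^5 ≡ 1 (mod 11) ✓
The smallest such exponent is 5, so the order of 9 is 5.

5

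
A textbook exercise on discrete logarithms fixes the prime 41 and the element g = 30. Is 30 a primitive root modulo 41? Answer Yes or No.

Yes

φ(41) = 41 − 1 = 40 = 2^3 · 5.
An element g generates (Z/41Z)^× iff g^(40/q) ≢ 1 (mod 41) for each prime q ∈ {2, 5}.
30^20 ≡ 40 (mod 41)  [q = 2: ≢ 1 ✓]
30^8 ≡ 16 (mod 41)  [q = 5: ≢ 1 ✓]
None equal 1, so ord_41(30) = 40: 30 is a primitive root.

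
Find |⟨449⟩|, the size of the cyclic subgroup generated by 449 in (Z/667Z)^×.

The order of 449 must divide φ(667) = φ(23·29) = (23−1)·(29−1) = 22·28 = 616 = 2^3 · 7 · 11.
Divisors of 616: 1, 2, 4, 7, 8, 11, 14, 22, 28, 44, 56, 77, 88, 154, 308, 616.
Evaluate successive powers at the divisors of 616:
449^1 ≡ 449
449^2 ≡ 167
449^4 ≡ 542
449^7 ≡ 476
449^8 ≡ 284
449^11 ≡ 530
449^14 ≡ 463
449^22 ≡ 93
449^28 ≡ 262
449^44 ≡ 645
449^56 ≡ 610
449^77 ≡ 162
449^88 ≡ 484
449^154 ≡ 231
449^308 ≡ 1
Hence ord(449) = 308.

308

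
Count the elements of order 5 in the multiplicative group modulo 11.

φ(11) = 11 − 1 = 10 = 2 · 5.
In a cyclic group of order 10, there are φ(d) elements of order d for each divisor d of 10, and zero for non-divisors.
5 | 10, and φ(5) = 5 − 1 = 4.

4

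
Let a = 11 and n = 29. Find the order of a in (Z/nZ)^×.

28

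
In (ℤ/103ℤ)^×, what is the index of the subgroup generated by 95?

Since 95 ∈ (Z/103Z)^×, its order divides φ(103) = 103 − 1 = 102 = 2 · 3 · 17.
Divisors of 102: 1, 2, 3, 6, 17, 34, 51, 102.
Evaluate successive powers at the divisors of 102:
95^1 ≡ 95 (mod 103)
95^2 ≡ 64 (mod 103)
95^3 ≡ 3 (mod 103)
95^6 ≡ 9 (mod 103)
95^17 ≡ 102 (mod 103)
95^34 ≡ 1 (mod 103) ✓
So ord_103(95) = 34, hence |⟨95⟩| = 34.
Index = |(Z/103Z)^×| / |⟨95⟩| = 102 / 34 = 3.

3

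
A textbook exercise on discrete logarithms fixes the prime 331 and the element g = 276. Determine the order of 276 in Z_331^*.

165

By Lagrange's theorem, ord_331(276) divides φ(331) = 331 − 1 = 330 = 2 · 3 · 5 · 11.
Divisors of 330: 1, 2, 3, 5, 6, 10, 11, 15, 22, 30, 33, 55, 66, 110, 165, 330.
Compute 276^d (mod 331) for the divisors d until we hit 1:
276^1 ≡ 276 (mod 331)
276^2 ≡ 46 (mod 331)
276^3 ≡ 118 (mod 331)
276^5 ≡ 132 (mod 331)
276^6 ≡ 22 (mod 331)
276^10 ≡ 212 (mod 331)
276^11 ≡ 256 (mod 331)
276^15 ≡ 180 (mod 331)
276^22 ≡ 329 (mod 331)
276^30 ≡ 293 (mod 331)
276^33 ≡ 150 (mod 331)
276^55 ≡ 31 (mod 331)
276^66 ≡ 323 (mod 331)
276^110 ≡ 299 (mod 331)
276^165 ≡ 1 (mod 331) ✓
Hence ord(276) = 165.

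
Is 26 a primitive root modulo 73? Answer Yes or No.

Yes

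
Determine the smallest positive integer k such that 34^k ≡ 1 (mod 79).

78

Since 34 ∈ (Z/79Z)^×, its order divides φ(79) = 79 − 1 = 78 = 2 · 3 · 13.
Divisors of 78: 1, 2, 3, 6, 13, 26, 39, 78.
Evaluate successive powers at the divisors of 78:
34^1 ≡ 34 (mod 79)
34^2 ≡ 50 (mod 79)
34^3 ≡ 41 (mod 79)
34^6 ≡ 22 (mod 79)
34^13 ≡ 24 (mod 79)
34^26 ≡ 23 (mod 79)
34^39 ≡ 78 (mod 79)
34^78 ≡ 1 (mod 79) ✓
Hence ord(34) = 78.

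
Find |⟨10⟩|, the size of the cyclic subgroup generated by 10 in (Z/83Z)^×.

41

Since 10 ∈ (Z/83Z)^×, its order divides φ(83) = 83 − 1 = 82 = 2 · 41.
Divisors of 82: 1, 2, 41, 82.
Evaluate successive powers at the divisors of 82:
10^1 ≡ 10 (mod 83)
10^2 ≡ 17 (mod 83)
10^41 ≡ 1 (mod 83) ✓
The smallest such exponent is 41, so the order of 10 is 41.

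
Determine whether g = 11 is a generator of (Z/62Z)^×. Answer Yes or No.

Yes

φ(62) = φ(2)·φ(31) = 1·30 = 30 = 2 · 3 · 5.
An element g generates (Z/62Z)^× iff g^(30/q) ≢ 1 (mod 62) for each prime q ∈ {2, 3, 5}.
11^15 ≡ 61 (mod 62)  [q = 2: ≢ 1 ✓]
11^10 ≡ 5 (mod 62)  [q = 3: ≢ 1 ✓]
11^6 ≡ 35 (mod 62)  [q = 5: ≢ 1 ✓]
All checks pass, so 11 has order 30 and is a primitive root modulo 62.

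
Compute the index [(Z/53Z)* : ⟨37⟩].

2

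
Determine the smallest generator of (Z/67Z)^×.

2

φ(67) = 67 − 1 = 66 = 2 · 3 · 11.
Test candidates g = 2, 3, … against the prime factors q ∈ {2, 3, 11} of φ(67): g is a generator iff g^(66/q) ≢ 1 for every such q.
g = 2: 2^33 ≡ 66; 2^22 ≡ 37; 2^6 ≡ 64 — none is 1, so 2 is a primitive root.
So 2 is the smallest generator of (Z/67Z)^×.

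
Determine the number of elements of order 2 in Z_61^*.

1

φ(61) = 61 − 1 = 60 = 2^2 · 3 · 5.
In a cyclic group of order 60, there are φ(d) elements of order d for each divisor d of 60, and zero for non-divisors.
2 | 60, and φ(2) = 2 − 1 = 1.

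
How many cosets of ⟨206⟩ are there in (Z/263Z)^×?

ord(206) | φ(263) = 263 − 1 = 262 = 2 · 131.
Divisors of 262: 1, 2, 131, 262.
Evaluate successive powers at the divisors of 262:
206^1 ≡ 206 (mod 263)
206^2 ≡ 93 (mod 263)
206^131 ≡ 1 (mod 263) ✓
The order of 206 is 131, so the subgroup it generates has 131 elements.
The index is φ(263) / ord(206) = 262 / 131 = 2.

2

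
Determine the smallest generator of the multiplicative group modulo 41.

6

φ(41) = 41 − 1 = 40 = 2^3 · 5.
g is a primitive root iff g^(40/q) ≢ 1 (mod 41) for each prime q ∈ {2, 5}.
g = 2: 2^20 ≡ 1 — hits 1, so not a primitive root.
g = 3: 3^20 ≡ 40; 3^8 ≡ 1 — hits 1, so not a primitive root.
g = 4: 4^20 ≡ 1 — hits 1, so not a primitive root.
g = 5: 5^20 ≡ 1 — hits 1, so not a primitive root.
g = 6: 6^20 ≡ 40; 6^8 ≡ 10 — none is 1, so 6 is a primitive root.
Hence the least primitive root of 41 is 6.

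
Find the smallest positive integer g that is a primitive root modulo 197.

2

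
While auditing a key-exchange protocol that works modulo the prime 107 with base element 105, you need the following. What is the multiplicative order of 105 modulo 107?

53

The order of 105 must divide φ(107) = 107 − 1 = 106 = 2 · 53.
Divisors of 106: 1, 2, 53, 106.
Evaluate successive powers at the divisors of 106:
105^1 ≡ 105 (mod 107)
105^2 ≡ 4 (mod 107)
105^53 ≡ 1 (mod 107) ✓
Hence ord(105) = 53.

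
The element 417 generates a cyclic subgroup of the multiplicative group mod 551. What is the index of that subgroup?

18

Since 417 ∈ (Z/551Z)^×, its order divides φ(551) = φ(19·29) = (19−1)·(29−1) = 18·28 = 504 = 2^3 · 3^2 · 7.
Divisors of 504: 1, 2, 3, 4, 6, 7, 8, 9, 12, 14, 18, 21, 24, 28, 36, 42, 56, 63, 72, 84, 126, 168, 252, 504.
Evaluate successive powers at the divisors of 504:
417^1 ≡ 417 (mod 551)
417^2 ≡ 324 (mod 551)
417^3 ≡ 113 (mod 551)
417^4 ≡ 286 (mod 551)
417^6 ≡ 96 (mod 551)
417^7 ≡ 360 (mod 551)
417^8 ≡ 248 (mod 551)
417^9 ≡ 379 (mod 551)
417^12 ≡ 400 (mod 551)
417^14 ≡ 115 (mod 551)
417^18 ≡ 381 (mod 551)
417^21 ≡ 75 (mod 551)
417^24 ≡ 210 (mod 551)
417^28 ≡ 1 (mod 551) ✓
So ord_551(417) = 28, hence |⟨417⟩| = 28.
[(Z/551Z)^× : ⟨417⟩] = 504/28 = 18.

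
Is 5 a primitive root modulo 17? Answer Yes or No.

φ(17) = 17 − 1 = 16 = 2^4.
5 is a primitive root mod 17 iff 5^(φ(17)/q) ≢ 1 for every prime q | φ(17), i.e. q ∈ {2}.
5^8 ≡ 16 (mod 17)  [q = 2: ≢ 1 ✓]
Every test exponent gives a nontrivial residue, hence 5 generates the full group.

Yes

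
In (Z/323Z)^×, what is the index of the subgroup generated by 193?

2

By Lagrange's theorem, ord_323(193) divides φ(323) = φ(17·19) = (17−1)·(19−1) = 16·18 = 288 = 2^5 · 3^2.
Divisors of 288: 1, 2, 3, 4, 6, 8, 9, 12, 16, 18, 24, 32, 36, 48, 72, 96, 144, 288.
Test each divisor d:
193^1 ≡ 193
193^2 ≡ 104
193^3 ≡ 46
193^4 ≡ 157
193^6 ≡ 178
193^8 ≡ 101
193^9 ≡ 113
193^12 ≡ 30
193^16 ≡ 188
193^18 ≡ 172
193^24 ≡ 254
193^32 ≡ 137
193^36 ≡ 191
193^48 ≡ 239
193^72 ≡ 305
193^96 ≡ 273
193^144 ≡ 1
Thus |⟨193⟩| = ord(193) = 144.
[(Z/323Z)^× : ⟨193⟩] = 288/144 = 2.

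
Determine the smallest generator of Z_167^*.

φ(167) = 167 − 1 = 166 = 2 · 83.
Test candidates g = 2, 3, … against the prime factors q ∈ {2, 83} of φ(167): g is a generator iff g^(166/q) ≢ 1 for every such q.
g = 2: 2^83 ≡ 1 — hits 1, so not a primitive root.
g = 3: 3^83 ≡ 1 — hits 1, so not a primitive root.
g = 4: 4^83 ≡ 1 — hits 1, so not a primitive root.
g = 5: 5^83 ≡ 166; 5^2 ≡ 25 — none is 1, so 5 is a primitive root.
So 5 is the smallest generator of (Z/167Z)^×.

5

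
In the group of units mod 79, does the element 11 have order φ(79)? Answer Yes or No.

φ(79) = 79 − 1 = 78 = 2 · 3 · 13.
An element g generates (Z/79Z)^× iff g^(78/q) ≢ 1 (mod 79) for each prime q ∈ {2, 3, 13}.
11^39 ≡ 1 (mod 79)  [q = 2: ≡ 1 ✗]
11^26 ≡ 55 (mod 79)  [q = 3: ≢ 1 ✓]
11^6 ≡ 65 (mod 79)  [q = 13: ≢ 1 ✓]
Since 11^39 ≡ 1, the order of 11 divides 39 < 78, so 11 is not a primitive root.

No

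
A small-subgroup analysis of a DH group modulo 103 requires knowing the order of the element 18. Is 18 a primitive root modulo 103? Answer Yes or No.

No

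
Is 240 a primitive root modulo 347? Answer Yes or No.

Yes

φ(347) = 347 − 1 = 346 = 2 · 173.
240 is a primitive root mod 347 iff 240^(φ(347)/q) ≢ 1 for every prime q | φ(347), i.e. q ∈ {2, 173}.
240^173 ≡ 346 (mod 347)  [q = 2: ≢ 1 ✓]
240^2 ≡ 345 (mod 347)  [q = 173: ≢ 1 ✓]
Every test exponent gives a nontrivial residue, hence 240 generates the full group.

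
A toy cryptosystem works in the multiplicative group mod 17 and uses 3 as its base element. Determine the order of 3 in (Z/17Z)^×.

By Lagrange's theorem, ord_17(3) divides φ(17) = 17 − 1 = 16 = 2^4.
Divisors of 16: 1, 2, 4, 8, 16.
Check 3^d mod 17 for each divisor in increasing order:
3^1 ≡ 3 (mod 17)
3^2 ≡ 9 (mod 17)
3^4 ≡ 13 (mod 17)
3^8 ≡ 16 (mod 17)
3^16 ≡ 1 (mod 17) ✓
Hence ord(3) = 16.

16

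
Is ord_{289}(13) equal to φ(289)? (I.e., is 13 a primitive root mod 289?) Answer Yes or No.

φ(289) = φ(17^2) = 17·(17−1) = 272 = 2^4 · 17.
An element g generates (Z/289Z)^× iff g^(272/q) ≢ 1 (mod 289) for each prime q ∈ {2, 17}.
13^136 ≡ 1 (mod 289)  [q = 2: ≡ 1 ✗]
13^16 ≡ 86 (mod 289)  [q = 17: ≢ 1 ✓]
The check at q = 2 fails, so 13 generates a proper subgroup.

No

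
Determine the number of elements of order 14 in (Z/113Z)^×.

6

φ(113) = 113 − 1 = 112 = 2^4 · 7.
Since (Z/113Z)^× is cyclic of order 112, the number of elements of order d is φ(d) when d | 112 and 0 otherwise.
14 = 2 · 7 divides 112, and φ(14) = 6.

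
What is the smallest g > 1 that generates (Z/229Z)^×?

6

φ(229) = 229 − 1 = 228 = 2^2 · 3 · 19.
g is a primitive root iff g^(228/q) ≢ 1 (mod 229) for each prime q ∈ {2, 3, 19}.
g = 2: 2^114 ≡ 228; 2^76 ≡ 1 — hits 1, so not a primitive root.
g = 3: 3^114 ≡ 1 — hits 1, so not a primitive root.
g = 4: 4^114 ≡ 1 — hits 1, so not a primitive root.
g = 5: 5^114 ≡ 1 — hits 1, so not a primitive root.
g = 6: 6^114 ≡ 228; 6^76 ≡ 134; 6^12 ≡ 165 — none is 1, so 6 is a primitive root.
Hence the least primitive root of 229 is 6.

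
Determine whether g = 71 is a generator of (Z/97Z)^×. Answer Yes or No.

φ(97) = 97 − 1 = 96 = 2^5 · 3.
An element g generates (Z/97Z)^× iff g^(96/q) ≢ 1 (mod 97) for each prime q ∈ {2, 3}.
71^48 ≡ 96 (mod 97)  [q = 2: ≢ 1 ✓]
71^32 ≡ 61 (mod 97)  [q = 3: ≢ 1 ✓]
Every test exponent gives a nontrivial residue, hence 71 generates the full group.

Yes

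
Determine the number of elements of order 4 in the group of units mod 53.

2

φ(53) = 53 − 1 = 52 = 2^2 · 13.
In a cyclic group of order 52, there are φ(d) elements of order d for each divisor d of 52, and zero for non-divisors.
4 = 2^2 divides 52, and φ(4) = 2.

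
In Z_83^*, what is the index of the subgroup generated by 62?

1

ord(62) | φ(83) = 83 − 1 = 82 = 2 · 41.
Divisors of 82: 1, 2, 41, 82.
Evaluate successive powers at the divisors of 82:
62^1 ≡ 62
62^2 ≡ 26
62^41 ≡ 82
62^82 ≡ 1
Thus |⟨62⟩| = ord(62) = 82.
The index is φ(83) / ord(62) = 82 / 82 = 1.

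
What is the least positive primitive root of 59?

φ(59) = 59 − 1 = 58 = 2 · 29.
g is a primitive root iff g^(58/q) ≢ 1 (mod 59) for each prime q ∈ {2, 29}.
g = 2: 2^29 ≡ 58; 2^2 ≡ 4 — none is 1, so 2 is a primitive root.
Hence the least primitive root of 59 is 2.

2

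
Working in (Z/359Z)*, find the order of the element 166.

358

The order of 166 must divide φ(359) = 359 − 1 = 358 = 2 · 179.
Divisors of 358: 1, 2, 179, 358.
Test each divisor d:
166^1 ≡ 166 (mod 359)
166^2 ≡ 272 (mod 359)
166^179 ≡ 358 (mod 359)
166^358 ≡ 1 (mod 359) ✓
Therefore the multiplicative order of 166 modulo 359 is 358.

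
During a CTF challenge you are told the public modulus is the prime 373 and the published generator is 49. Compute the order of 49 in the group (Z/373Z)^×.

31

ord(49) | φ(373) = 373 − 1 = 372 = 2^2 · 3 · 31.
Divisors of 372: 1, 2, 3, 4, 6, 12, 31, 62, 93, 124, 186, 372.
Test each divisor d:
49^1 ≡ 49 (mod 373)
49^2 ≡ 163 (mod 373)
49^3 ≡ 154 (mod 373)
49^4 ≡ 86 (mod 373)
49^6 ≡ 217 (mod 373)
49^12 ≡ 91 (mod 373)
49^31 ≡ 1 (mod 373) ✓
Therefore the multiplicative order of 49 modulo 373 is 31.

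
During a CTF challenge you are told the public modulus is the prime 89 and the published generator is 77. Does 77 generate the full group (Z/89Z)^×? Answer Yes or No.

No

φ(89) = 89 − 1 = 88 = 2^3 · 11.
It suffices to check that the order of 77 is not a proper divisor of 88: compute 77^(88/q) for q ∈ {2, 11}.
77^44 ≡ 88 (mod 89)  [q = 2: ≢ 1 ✓]
77^8 ≡ 1 (mod 89)  [q = 11: ≡ 1 ✗]
Since 77^8 ≡ 1, the order of 77 divides 8 < 88, so 77 is not a primitive root.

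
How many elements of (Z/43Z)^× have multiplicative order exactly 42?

12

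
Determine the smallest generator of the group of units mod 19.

φ(19) = 19 − 1 = 18 = 2 · 3^2.
Test candidates g = 2, 3, … against the prime factors q ∈ {2, 3} of φ(19): g is a generator iff g^(18/q) ≢ 1 for every such q.
g = 2: 2^9 ≡ 18; 2^6 ≡ 7 — none is 1, so 2 is a primitive root.
The smallest primitive root modulo 19 is 2.

2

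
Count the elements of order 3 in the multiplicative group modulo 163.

2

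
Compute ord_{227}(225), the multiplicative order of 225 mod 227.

113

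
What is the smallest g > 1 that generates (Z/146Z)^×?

φ(146) = φ(2)·φ(73) = 1·72 = 72 = 2^3 · 3^2.
g is a primitive root iff g^(72/q) ≢ 1 (mod 146) for each prime q ∈ {2, 3}.
g = 2: gcd(2, 146) = 2 > 1, not a unit — skip.
g = 3: 3^36 ≡ 1 — hits 1, so not a primitive root.
g = 4: gcd(4, 146) = 2 > 1, not a unit — skip.
g = 5: 5^36 ≡ 145; 5^24 ≡ 81 — none is 1, so 5 is a primitive root.
Hence the least primitive root of 146 is 5.

5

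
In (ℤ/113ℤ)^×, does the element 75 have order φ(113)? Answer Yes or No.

φ(113) = 113 − 1 = 112 = 2^4 · 7.
75 is a primitive root mod 113 iff 75^(φ(113)/q) ≢ 1 for every prime q | φ(113), i.e. q ∈ {2, 7}.
75^56 ≡ 112 (mod 113)  [q = 2: ≢ 1 ✓]
75^16 ≡ 30 (mod 113)  [q = 7: ≢ 1 ✓]
All checks pass, so 75 has order 112 and is a primitive root modulo 113.

Yes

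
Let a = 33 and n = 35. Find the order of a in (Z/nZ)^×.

12

ord(33) | φ(35) = φ(5·7) = (5−1)·(7−1) = 4·6 = 24 = 2^3 · 3.
Divisors of 24: 1, 2, 3, 4, 6, 8, 12, 24.
Compute 33^d (mod 35) for the divisors d until we hit 1:
33^1 ≡ 33 (mod 35)
33^2 ≡ 4 (mod 35)
33^3 ≡ 27 (mod 35)
33^4 ≡ 16 (mod 35)
33^6 ≡ 29 (mod 35)
33^8 ≡ 11 (mod 35)
33^12 ≡ 1 (mod 35) ✓
The smallest such exponent is 12, so the order of 33 is 12.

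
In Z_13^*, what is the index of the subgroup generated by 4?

Since 4 ∈ (Z/13Z)^×, its order divides φ(13) = 13 − 1 = 12 = 2^2 · 3.
Divisors of 12: 1, 2, 3, 4, 6, 12.
Test each divisor d:
4^1 ≡ 4
4^2 ≡ 3
4^3 ≡ 12
4^4 ≡ 9
4^6 ≡ 1
So ord_13(4) = 6, hence |⟨4⟩| = 6.
[(Z/13Z)^× : ⟨4⟩] = 12/6 = 2.

2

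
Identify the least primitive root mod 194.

5

φ(194) = φ(2)·φ(97) = 1·96 = 96 = 2^5 · 3.
Test candidates g = 2, 3, … against the prime factors q ∈ {2, 3} of φ(194): g is a generator iff g^(96/q) ≢ 1 for every such q.
g = 2: gcd(2, 194) = 2 > 1, not a unit — skip.
g = 3: 3^48 ≡ 1 — hits 1, so not a primitive root.
g = 4: gcd(4, 194) = 2 > 1, not a unit — skip.
g = 5: 5^48 ≡ 193; 5^32 ≡ 35 — none is 1, so 5 is a primitive root.
So 5 is the smallest generator of (Z/194Z)^×.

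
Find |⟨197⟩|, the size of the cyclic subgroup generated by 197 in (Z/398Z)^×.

198

By Lagrange's theorem, ord_398(197) divides φ(398) = φ(2)·φ(199) = 1·198 = 198 = 2 · 3^2 · 11.
Divisors of 198: 1, 2, 3, 6, 9, 11, 18, 22, 33, 66, 99, 198.
Evaluate successive powers at the divisors of 198:
197^1 ≡ 197 (mod 398)
197^2 ≡ 203 (mod 398)
197^3 ≡ 191 (mod 398)
197^6 ≡ 263 (mod 398)
197^9 ≡ 85 (mod 398)
197^11 ≡ 141 (mod 398)
197^18 ≡ 61 (mod 398)
197^22 ≡ 379 (mod 398)
197^33 ≡ 107 (mod 398)
197^66 ≡ 305 (mod 398)
197^99 ≡ 397 (mod 398)
197^198 ≡ 1 (mod 398) ✓
Hence ord(197) = 198.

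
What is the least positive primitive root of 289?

3

φ(289) = φ(17^2) = 17·(17−1) = 272 = 2^4 · 17.
Test candidates g = 2, 3, … against the prime factors q ∈ {2, 17} of φ(289): g is a generator iff g^(272/q) ≢ 1 for every such q.
g = 2: 2^136 ≡ 1 — hits 1, so not a primitive root.
g = 3: 3^136 ≡ 288; 3^16 ≡ 171 — none is 1, so 3 is a primitive root.
Hence the least primitive root of 289 is 3.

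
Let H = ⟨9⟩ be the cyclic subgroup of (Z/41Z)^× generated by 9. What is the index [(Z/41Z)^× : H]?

By Lagrange's theorem, ord_41(9) divides φ(41) = 41 − 1 = 40 = 2^3 · 5.
Divisors of 40: 1, 2, 4, 5, 8, 10, 20, 40.
Compute 9^d (mod 41) for the divisors d until we hit 1:
9^1 ≡ 9
9^2 ≡ 40
9^4 ≡ 1
So ord_41(9) = 4, hence |⟨9⟩| = 4.
The index is φ(41) / ord(9) = 40 / 4 = 10.

10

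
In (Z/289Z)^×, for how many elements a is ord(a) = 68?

32

φ(289) = φ(17^2) = 17·(17−1) = 272 = 2^4 · 17.
In a cyclic group of order 272, there are φ(d) elements of order d for each divisor d of 272, and zero for non-divisors.
68 = 2^2 · 17 divides 272, and φ(68) = 32.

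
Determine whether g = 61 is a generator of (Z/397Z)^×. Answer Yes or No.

Yes

φ(397) = 397 − 1 = 396 = 2^2 · 3^2 · 11.
An element g generates (Z/397Z)^× iff g^(396/q) ≢ 1 (mod 397) for each prime q ∈ {2, 3, 11}.
61^198 ≡ 396 (mod 397)  [q = 2: ≢ 1 ✓]
61^132 ≡ 362 (mod 397)  [q = 3: ≢ 1 ✓]
61^36 ≡ 31 (mod 397)  [q = 11: ≢ 1 ✓]
Every test exponent gives a nontrivial residue, hence 61 generates the full group.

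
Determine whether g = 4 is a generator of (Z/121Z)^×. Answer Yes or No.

No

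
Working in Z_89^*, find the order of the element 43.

88

ord(43) | φ(89) = 89 − 1 = 88 = 2^3 · 11.
Divisors of 88: 1, 2, 4, 8, 11, 22, 44, 88.
Compute 43^d (mod 89) for the divisors d until we hit 1:
43^1 ≡ 43 (mod 89)
43^2 ≡ 69 (mod 89)
43^4 ≡ 44 (mod 89)
43^8 ≡ 67 (mod 89)
43^11 ≡ 52 (mod 89)
43^22 ≡ 34 (mod 89)
43^44 ≡ 88 (mod 89)
43^88 ≡ 1 (mod 89) ✓
Hence ord(43) = 88.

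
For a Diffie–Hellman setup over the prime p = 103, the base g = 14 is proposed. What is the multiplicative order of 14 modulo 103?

17

ord(14) | φ(103) = 103 − 1 = 102 = 2 · 3 · 17.
Divisors of 102: 1, 2, 3, 6, 17, 34, 51, 102.
Test each divisor d:
14^1 ≡ 14
14^2 ≡ 93
14^3 ≡ 66
14^6 ≡ 30
14^17 ≡ 1
Hence ord(14) = 17.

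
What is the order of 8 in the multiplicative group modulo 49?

7

Since 8 ∈ (Z/49Z)^×, its order divides φ(49) = φ(7^2) = 7·(7−1) = 42 = 2 · 3 · 7.
Divisors of 42: 1, 2, 3, 6, 7, 14, 21, 42.
Evaluate successive powers at the divisors of 42:
8^1 ≡ 8
8^2 ≡ 15
8^3 ≡ 22
8^6 ≡ 43
8^7 ≡ 1
Hence ord(8) = 7.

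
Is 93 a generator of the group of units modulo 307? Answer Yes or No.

φ(307) = 307 − 1 = 306 = 2 · 3^2 · 17.
An element g generates (Z/307Z)^× iff g^(306/q) ≢ 1 (mod 307) for each prime q ∈ {2, 3, 17}.
93^153 ≡ 1 (mod 307)  [q = 2: ≡ 1 ✗]
93^102 ≡ 17 (mod 307)  [q = 3: ≢ 1 ✓]
93^18 ≡ 1 (mod 307)  [q = 17: ≡ 1 ✗]
93^153 ≡ 1 shows ord(93) | 153, strictly less than φ(307); not a primitive root.

No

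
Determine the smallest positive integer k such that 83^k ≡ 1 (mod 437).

66

Since 83 ∈ (Z/437Z)^×, its order divides φ(437) = φ(19·23) = (19−1)·(23−1) = 18·22 = 396 = 2^2 · 3^2 · 11.
Divisors of 396: 1, 2, 3, 4, 6, 9, 11, 12, 18, 22, 33, 36, 44, 66, 99, 132, 198, 396.
Test each divisor d:
83^1 ≡ 83 (mod 437)
83^2 ≡ 334 (mod 437)
83^3 ≡ 191 (mod 437)
83^4 ≡ 121 (mod 437)
83^6 ≡ 210 (mod 437)
83^9 ≡ 343 (mod 437)
83^11 ≡ 68 (mod 437)
83^12 ≡ 400 (mod 437)
83^18 ≡ 96 (mod 437)
83^22 ≡ 254 (mod 437)
83^33 ≡ 229 (mod 437)
83^36 ≡ 39 (mod 437)
83^44 ≡ 277 (mod 437)
83^66 ≡ 1 (mod 437) ✓
So ord_437(83) = 66.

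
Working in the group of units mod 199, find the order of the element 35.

99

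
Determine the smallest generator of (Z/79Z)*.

3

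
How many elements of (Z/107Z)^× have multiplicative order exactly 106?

52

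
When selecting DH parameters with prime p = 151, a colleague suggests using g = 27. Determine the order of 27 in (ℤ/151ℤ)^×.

By Lagrange's theorem, ord_151(27) divides φ(151) = 151 − 1 = 150 = 2 · 3 · 5^2.
Divisors of 150: 1, 2, 3, 5, 6, 10, 15, 25, 30, 50, 75, 150.
Test each divisor d:
27^1 ≡ 27 (mod 151)
27^2 ≡ 125 (mod 151)
27^3 ≡ 53 (mod 151)
27^5 ≡ 132 (mod 151)
27^6 ≡ 91 (mod 151)
27^10 ≡ 59 (mod 151)
27^15 ≡ 87 (mod 151)
27^25 ≡ 150 (mod 151)
27^30 ≡ 19 (mod 151)
27^50 ≡ 1 (mod 151) ✓
The smallest such exponent is 50, so the order of 27 is 50.

50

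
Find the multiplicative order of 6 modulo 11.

10

By Lagrange's theorem, ord_11(6) divides φ(11) = 11 − 1 = 10 = 2 · 5.
Divisors of 10: 1, 2, 5, 10.
Test each divisor d:
6^1 ≡ 6 (mod 11)
6^2 ≡ 3 (mod 11)
6^5 ≡ 10 (mod 11)
6^10 ≡ 1 (mod 11) ✓
The smallest such exponent is 10, so the order of 6 is 10.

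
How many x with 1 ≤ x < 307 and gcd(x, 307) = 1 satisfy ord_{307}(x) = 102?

32

φ(307) = 307 − 1 = 306 = 2 · 3^2 · 17.
In a cyclic group of order 306, there are φ(d) elements of order d for each divisor d of 306, and zero for non-divisors.
102 = 2 · 3 · 17 divides 306, and φ(102) = 32.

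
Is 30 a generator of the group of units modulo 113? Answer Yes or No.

φ(113) = 113 − 1 = 112 = 2^4 · 7.
30 is a primitive root mod 113 iff 30^(φ(113)/q) ≢ 1 for every prime q | φ(113), i.e. q ∈ {2, 7}.
30^56 ≡ 1 (mod 113)  [q = 2: ≡ 1 ✗]
30^16 ≡ 109 (mod 113)  [q = 7: ≢ 1 ✓]
30^56 ≡ 1 shows ord(30) | 56, strictly less than φ(113); not a primitive root.

No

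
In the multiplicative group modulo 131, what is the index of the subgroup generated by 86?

5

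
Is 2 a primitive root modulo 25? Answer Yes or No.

Yes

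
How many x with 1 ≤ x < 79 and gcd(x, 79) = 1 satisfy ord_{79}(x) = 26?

φ(79) = 79 − 1 = 78 = 2 · 3 · 13.
(Z/79Z)^× is cyclic (|G| = 78); a cyclic group of order m has exactly φ(d) elements of each order d | m, and none otherwise.
26 = 2 · 13 divides 78, and φ(26) = 12.

12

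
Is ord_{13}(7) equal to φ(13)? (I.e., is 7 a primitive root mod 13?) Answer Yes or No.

φ(13) = 13 − 1 = 12 = 2^2 · 3.
It suffices to check that the order of 7 is not a proper divisor of 12: compute 7^(12/q) for q ∈ {2, 3}.
7^6 ≡ 12 (mod 13)  [q = 2: ≢ 1 ✓]
7^4 ≡ 9 (mod 13)  [q = 3: ≢ 1 ✓]
All checks pass, so 7 has order 12 and is a primitive root modulo 13.

Yes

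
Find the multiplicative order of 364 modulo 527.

80

Since 364 ∈ (Z/527Z)^×, its order divides φ(527) = φ(17·31) = (17−1)·(31−1) = 16·30 = 480 = 2^5 · 3 · 5.
Divisors of 480: 1, 2, 3, 4, 5, 6, 8, 10, 12, 15, 16, 20, 24, 30, 32, 40, 48, 60, 80, 96, 120, 160, 240, 480.
Check 364^d mod 527 for each divisor in increasing order:
364^1 ≡ 364 (mod 527)
364^2 ≡ 219 (mod 527)
364^3 ≡ 139 (mod 527)
364^4 ≡ 4 (mod 527)
364^5 ≡ 402 (mod 527)
364^6 ≡ 349 (mod 527)
364^8 ≡ 16 (mod 527)
364^10 ≡ 342 (mod 527)
364^12 ≡ 64 (mod 527)
364^15 ≡ 464 (mod 527)
364^16 ≡ 256 (mod 527)
364^20 ≡ 497 (mod 527)
364^24 ≡ 407 (mod 527)
364^30 ≡ 280 (mod 527)
364^32 ≡ 188 (mod 527)
364^40 ≡ 373 (mod 527)
364^48 ≡ 171 (mod 527)
364^60 ≡ 404 (mod 527)
364^80 ≡ 1 (mod 527) ✓
The smallest such exponent is 80, so the order of 364 is 80.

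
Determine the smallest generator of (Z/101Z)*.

2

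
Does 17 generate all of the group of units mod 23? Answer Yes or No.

φ(23) = 23 − 1 = 22 = 2 · 11.
Test 17^(22/q) mod 23 for each prime factor q of 22:
17^11 ≡ 22 (mod 23)  [q = 2: ≢ 1 ✓]
17^2 ≡ 13 (mod 23)  [q = 11: ≢ 1 ✓]
Every test exponent gives a nontrivial residue, hence 17 generates the full group.

Yes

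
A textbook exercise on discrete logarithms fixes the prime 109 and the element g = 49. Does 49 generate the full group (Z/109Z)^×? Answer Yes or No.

φ(109) = 109 − 1 = 108 = 2^2 · 3^3.
49 is a primitive root mod 109 iff 49^(φ(109)/q) ≢ 1 for every prime q | φ(109), i.e. q ∈ {2, 3}.
49^54 ≡ 1 (mod 109)  [q = 2: ≡ 1 ✗]
49^36 ≡ 45 (mod 109)  [q = 3: ≢ 1 ✓]
The check at q = 2 fails, so 49 generates a proper subgroup.

No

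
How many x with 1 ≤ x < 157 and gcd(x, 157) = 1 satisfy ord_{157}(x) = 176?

0

φ(157) = 157 − 1 = 156 = 2^2 · 3 · 13.
(Z/157Z)^× is cyclic (|G| = 156); a cyclic group of order m has exactly φ(d) elements of each order d | m, and none otherwise.
176 does not divide 156, so no element of (Z/157Z)^× has order 176.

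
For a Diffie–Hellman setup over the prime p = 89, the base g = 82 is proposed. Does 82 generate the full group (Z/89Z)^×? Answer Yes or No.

φ(89) = 89 − 1 = 88 = 2^3 · 11.
Test 82^(88/q) mod 89 for each prime factor q of 88:
82^44 ≡ 88 (mod 89)  [q = 2: ≢ 1 ✓]
82^8 ≡ 4 (mod 89)  [q = 11: ≢ 1 ✓]
None equal 1, so ord_89(82) = 88: 82 is a primitive root.

Yes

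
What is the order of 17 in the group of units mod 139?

138

By Lagrange's theorem, ord_139(17) divides φ(139) = 139 − 1 = 138 = 2 · 3 · 23.
Divisors of 138: 1, 2, 3, 6, 23, 46, 69, 138.
Evaluate successive powers at the divisors of 138:
17^1 ≡ 17 (mod 139)
17^2 ≡ 11 (mod 139)
17^3 ≡ 48 (mod 139)
17^6 ≡ 80 (mod 139)
17^23 ≡ 43 (mod 139)
17^46 ≡ 42 (mod 139)
17^69 ≡ 138 (mod 139)
17^138 ≡ 1 (mod 139) ✓
So ord_139(17) = 138.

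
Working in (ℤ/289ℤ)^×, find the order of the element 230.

136

The order of 230 must divide φ(289) = φ(17^2) = 17·(17−1) = 272 = 2^4 · 17.
Divisors of 272: 1, 2, 4, 8, 16, 17, 34, 68, 136, 272.
Compute 230^d (mod 289) for the divisors d until we hit 1:
230^1 ≡ 230 (mod 289)
230^2 ≡ 13 (mod 289)
230^4 ≡ 169 (mod 289)
230^8 ≡ 239 (mod 289)
230^16 ≡ 188 (mod 289)
230^17 ≡ 179 (mod 289)
230^34 ≡ 251 (mod 289)
230^68 ≡ 288 (mod 289)
230^136 ≡ 1 (mod 289) ✓
The smallest such exponent is 136, so the order of 230 is 136.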